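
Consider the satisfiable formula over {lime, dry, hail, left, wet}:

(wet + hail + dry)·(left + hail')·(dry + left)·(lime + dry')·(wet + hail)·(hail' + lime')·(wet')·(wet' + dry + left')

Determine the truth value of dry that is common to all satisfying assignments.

False

Suppose dry = 1.
The clause (lime) is unit, so lime = 1.
The clause (hail') is unit, so hail = 0.
The clause (wet) is unit, so wet = 1.
Now (wet') is unsatisfied and unit — conflict.
So every satisfying assignment has dry = False.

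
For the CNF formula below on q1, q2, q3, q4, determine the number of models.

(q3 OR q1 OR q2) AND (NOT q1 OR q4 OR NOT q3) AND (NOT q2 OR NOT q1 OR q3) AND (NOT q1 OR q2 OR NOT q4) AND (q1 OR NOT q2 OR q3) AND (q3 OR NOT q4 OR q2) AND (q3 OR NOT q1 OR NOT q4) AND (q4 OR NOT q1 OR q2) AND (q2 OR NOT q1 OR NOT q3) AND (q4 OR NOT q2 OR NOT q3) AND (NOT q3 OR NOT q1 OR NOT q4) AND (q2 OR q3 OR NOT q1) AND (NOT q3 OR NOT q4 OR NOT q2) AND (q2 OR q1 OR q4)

There are 2^4 = 16 truth assignments over (q1, q2, q3, q4).
Split on q1. With q1 = true, the clauses containing q1 are satisfied and NOT q1 drops from the rest; 0 of the 2^3 = 8 assignments to the other variables satisfy what remains.
With q1 = false, by the same count on the reduced clause set, 1 assignment works.
(One model: q1=F, q2=F, q3=T, q4=T.)
Total: 0 + 1 = 1.

1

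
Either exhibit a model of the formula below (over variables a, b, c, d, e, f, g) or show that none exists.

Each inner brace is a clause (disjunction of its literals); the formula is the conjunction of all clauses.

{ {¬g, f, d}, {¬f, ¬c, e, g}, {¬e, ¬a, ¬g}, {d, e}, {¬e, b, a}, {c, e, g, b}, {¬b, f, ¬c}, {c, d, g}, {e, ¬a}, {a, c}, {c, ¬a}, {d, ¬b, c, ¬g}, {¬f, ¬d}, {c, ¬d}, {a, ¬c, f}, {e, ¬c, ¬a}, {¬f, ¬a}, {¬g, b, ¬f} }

Try d = False.
(e) alone gives e = True.
Try g = True.
(f) alone gives f = True.
(¬a) alone gives a = False.
(b) alone gives b = True.
(c) alone gives c = True.
This assignment satisfies each clause.

a: False; b: True; c: True; d: False; e: True; f: True; g: True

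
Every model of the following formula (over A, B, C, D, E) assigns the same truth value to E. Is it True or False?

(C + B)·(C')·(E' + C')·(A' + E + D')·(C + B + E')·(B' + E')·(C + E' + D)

Suppose E = 1.
The clause (C') is unit, so C = 0.
The clause (B) is unit, so B = 1.
That conflicts with the unit clause (B').
So every satisfying assignment has E = False.

False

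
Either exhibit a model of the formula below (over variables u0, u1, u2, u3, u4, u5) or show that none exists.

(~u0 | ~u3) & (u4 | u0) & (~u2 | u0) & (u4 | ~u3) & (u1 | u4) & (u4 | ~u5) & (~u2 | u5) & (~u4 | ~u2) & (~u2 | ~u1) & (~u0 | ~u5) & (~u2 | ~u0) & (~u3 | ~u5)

Try u0 = 1.
The clause (~u3) is unit, so u3 = 0.
The clause (~u5) is unit, so u5 = 0.
The clause (~u2) is unit, so u2 = 0.
Try u1 = 0.
The clause (u4) is unit, so u4 = 1.
All clauses are satisfied.

u0: 1,  u1: 0,  u2: 0,  u3: 0,  u4: 1,  u5: 0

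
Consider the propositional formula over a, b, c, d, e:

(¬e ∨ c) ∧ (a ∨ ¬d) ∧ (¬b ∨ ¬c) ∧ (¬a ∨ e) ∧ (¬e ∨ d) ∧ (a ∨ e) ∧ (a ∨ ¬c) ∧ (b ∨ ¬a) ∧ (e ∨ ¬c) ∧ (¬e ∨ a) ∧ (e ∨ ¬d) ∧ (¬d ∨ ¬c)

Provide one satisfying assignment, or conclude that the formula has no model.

Case e = False:
The clause (¬a) is unit, so a = False.
But (a) is also a unit clause — contradiction.
So e must be the other value — set e = True.
The clause (c) is unit, so c = True.
The clause (¬b) is unit, so b = False.
The clause (d) is unit, so d = True.
But (¬d) is also a unit clause — contradiction.
Neither e = True nor e = False works.

UNSATISFIABLE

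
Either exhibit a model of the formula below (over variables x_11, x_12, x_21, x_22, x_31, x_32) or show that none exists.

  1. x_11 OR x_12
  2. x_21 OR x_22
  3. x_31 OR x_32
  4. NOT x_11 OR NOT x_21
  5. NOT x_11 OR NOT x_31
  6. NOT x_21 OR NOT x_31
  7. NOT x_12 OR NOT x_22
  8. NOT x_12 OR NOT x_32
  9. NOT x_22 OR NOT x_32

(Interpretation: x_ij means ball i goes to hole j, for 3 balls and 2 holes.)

Suppose x_11 = true.
Unit clause (NOT x_21) forces x_21 = false.
Unit clause (x_22) forces x_22 = true.
Unit clause (NOT x_31) forces x_31 = false.
Unit clause (x_32) forces x_32 = true.
But (NOT x_32) is also a unit clause — contradiction.
Backtrack on x_11: now try x_11 = false.
Unit clause (x_12) forces x_12 = true.
Unit clause (NOT x_22) forces x_22 = false.
Unit clause (x_21) forces x_21 = true.
Unit clause (NOT x_31) forces x_31 = false.
Unit clause (x_32) forces x_32 = true.
But (NOT x_32) is also a unit clause — contradiction.
Either choice for x_11 ends in contradiction.

UNSATISFIABLE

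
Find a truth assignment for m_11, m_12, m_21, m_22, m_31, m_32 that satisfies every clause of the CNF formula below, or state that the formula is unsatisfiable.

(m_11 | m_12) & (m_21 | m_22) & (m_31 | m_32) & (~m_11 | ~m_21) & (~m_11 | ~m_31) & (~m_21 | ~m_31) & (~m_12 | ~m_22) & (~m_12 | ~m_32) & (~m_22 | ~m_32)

UNSATISFIABLE

Case m_11 = 1:
From the singleton clause (~m_21), m_21 = 0.
From the singleton clause (m_22), m_22 = 1.
From the singleton clause (~m_31), m_31 = 0.
From the singleton clause (m_32), m_32 = 1.
Now (~m_32) is unsatisfied and unit — conflict.
So m_11 must be the other value — set m_11 = 0.
From the singleton clause (m_12), m_12 = 1.
From the singleton clause (~m_22), m_22 = 0.
From the singleton clause (m_21), m_21 = 1.
From the singleton clause (~m_31), m_31 = 0.
From the singleton clause (m_32), m_32 = 1.
Now (~m_32) is unsatisfied and unit — conflict.
Either choice for m_11 ends in contradiction.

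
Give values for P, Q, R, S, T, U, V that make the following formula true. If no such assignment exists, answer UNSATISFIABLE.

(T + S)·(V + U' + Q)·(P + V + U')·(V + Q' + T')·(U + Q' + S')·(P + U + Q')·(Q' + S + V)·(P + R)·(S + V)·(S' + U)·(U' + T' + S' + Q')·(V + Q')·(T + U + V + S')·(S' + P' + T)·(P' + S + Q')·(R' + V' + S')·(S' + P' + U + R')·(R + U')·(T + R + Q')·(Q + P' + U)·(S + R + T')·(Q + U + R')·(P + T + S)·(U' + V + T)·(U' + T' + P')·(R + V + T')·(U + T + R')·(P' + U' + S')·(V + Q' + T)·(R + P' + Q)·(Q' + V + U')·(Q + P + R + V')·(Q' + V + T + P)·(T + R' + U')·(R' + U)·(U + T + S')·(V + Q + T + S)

Suppose T = 1.
Suppose V = 1.
Suppose P = 0.
From the singleton clause (R), R = 1.
From the singleton clause (S'), S = 0.
From the singleton clause (U), U = 1.
All clauses hold; Q can take either value.

P=0,  Q=0,  R=1,  S=0,  T=1,  U=1,  V=1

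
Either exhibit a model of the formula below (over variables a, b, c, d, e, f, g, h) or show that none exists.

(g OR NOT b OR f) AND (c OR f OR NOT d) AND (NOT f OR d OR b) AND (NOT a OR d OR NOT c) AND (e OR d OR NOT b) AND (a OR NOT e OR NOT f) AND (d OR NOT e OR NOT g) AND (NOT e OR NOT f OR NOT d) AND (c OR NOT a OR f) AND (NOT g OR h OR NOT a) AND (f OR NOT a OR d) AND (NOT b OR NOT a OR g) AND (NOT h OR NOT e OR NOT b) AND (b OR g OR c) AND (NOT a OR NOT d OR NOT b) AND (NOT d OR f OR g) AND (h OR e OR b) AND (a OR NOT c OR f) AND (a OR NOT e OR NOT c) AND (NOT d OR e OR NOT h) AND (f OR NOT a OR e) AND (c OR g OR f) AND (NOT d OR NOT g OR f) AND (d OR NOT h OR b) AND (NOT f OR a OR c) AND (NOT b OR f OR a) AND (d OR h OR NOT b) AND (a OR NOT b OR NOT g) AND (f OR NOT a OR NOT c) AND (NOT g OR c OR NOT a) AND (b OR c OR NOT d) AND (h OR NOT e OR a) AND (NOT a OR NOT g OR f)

a=false, b=true, c=true, d=true, e=false, f=true, g=false, h=false

Case g = false:
Case b = true:
(f) alone gives f = true.
(NOT a) alone gives a = false.
(NOT e) alone gives e = false.
(d) alone gives d = true.
(NOT h) alone gives h = false.
(c) alone gives c = true.
All clauses are satisfied.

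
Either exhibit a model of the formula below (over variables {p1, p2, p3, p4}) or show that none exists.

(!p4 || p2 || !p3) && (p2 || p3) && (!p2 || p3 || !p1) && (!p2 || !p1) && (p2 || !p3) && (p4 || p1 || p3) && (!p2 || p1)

Suppose p2 = true.
Unit clause (!p1) forces p1 = false.
But (p1) is also a unit clause — contradiction.
Undo p2 and try p2 = false.
Unit clause (p3) forces p3 = true.
But (!p3) is also a unit clause — contradiction.
Either choice for p2 ends in contradiction.

UNSATISFIABLE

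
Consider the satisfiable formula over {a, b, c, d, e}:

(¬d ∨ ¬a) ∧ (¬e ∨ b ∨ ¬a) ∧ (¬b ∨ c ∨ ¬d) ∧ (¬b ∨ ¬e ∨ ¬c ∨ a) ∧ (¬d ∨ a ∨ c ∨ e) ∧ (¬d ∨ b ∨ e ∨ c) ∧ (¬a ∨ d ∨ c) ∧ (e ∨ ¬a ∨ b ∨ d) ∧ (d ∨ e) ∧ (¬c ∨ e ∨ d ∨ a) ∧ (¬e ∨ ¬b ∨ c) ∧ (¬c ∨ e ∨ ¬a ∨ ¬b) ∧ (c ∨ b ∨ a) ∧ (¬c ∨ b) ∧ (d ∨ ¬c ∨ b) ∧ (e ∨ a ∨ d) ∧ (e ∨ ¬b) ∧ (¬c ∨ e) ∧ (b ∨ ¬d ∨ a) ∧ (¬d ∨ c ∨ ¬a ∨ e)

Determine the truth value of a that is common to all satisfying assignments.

Suppose a = False.
Branch on d: set d = True.
(b) alone gives b = True.
(c) alone gives c = True.
(¬e) alone gives e = False.
Now (e) is unsatisfied and unit — conflict.
That branch fails; take d = False instead.
(e) alone gives e = True.
Branch on b: set b = False.
(c) alone gives c = True.
Now (¬c) is unsatisfied and unit — conflict.
That branch fails; take b = True instead.
(¬c) alone gives c = False.
Now (c) is unsatisfied and unit — conflict.
Either choice for b ends in contradiction.
Either choice for d ends in contradiction.
So every satisfying assignment has a = True.

True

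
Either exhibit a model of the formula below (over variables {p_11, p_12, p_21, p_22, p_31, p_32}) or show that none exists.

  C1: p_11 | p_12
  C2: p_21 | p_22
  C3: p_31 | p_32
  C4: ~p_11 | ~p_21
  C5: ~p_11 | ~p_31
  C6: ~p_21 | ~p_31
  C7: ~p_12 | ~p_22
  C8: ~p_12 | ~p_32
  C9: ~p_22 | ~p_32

Try p_11 = 1.
(~p_21) alone gives p_21 = 0.
(p_22) alone gives p_22 = 1.
(~p_31) alone gives p_31 = 0.
(p_32) alone gives p_32 = 1.
But (~p_32) is also a unit clause — contradiction.
Undo p_11 and try p_11 = 0.
(p_12) alone gives p_12 = 1.
(~p_22) alone gives p_22 = 0.
(p_21) alone gives p_21 = 1.
(~p_31) alone gives p_31 = 0.
(p_32) alone gives p_32 = 1.
But (~p_32) is also a unit clause — contradiction.
Neither p_11 = 1 nor p_11 = 0 works.

UNSATISFIABLE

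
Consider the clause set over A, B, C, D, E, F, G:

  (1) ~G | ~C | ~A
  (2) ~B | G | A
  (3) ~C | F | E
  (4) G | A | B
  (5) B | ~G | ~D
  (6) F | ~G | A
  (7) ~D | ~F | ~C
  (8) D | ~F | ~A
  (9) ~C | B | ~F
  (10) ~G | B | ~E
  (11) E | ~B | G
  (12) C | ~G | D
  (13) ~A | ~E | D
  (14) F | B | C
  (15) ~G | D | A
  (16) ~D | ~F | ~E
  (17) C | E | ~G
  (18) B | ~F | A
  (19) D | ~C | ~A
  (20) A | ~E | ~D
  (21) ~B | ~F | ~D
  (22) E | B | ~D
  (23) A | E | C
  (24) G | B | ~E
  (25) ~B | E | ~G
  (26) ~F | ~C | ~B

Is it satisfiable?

Yes

Suppose G = 0.
Suppose B = 1.
Unit clause (A) forces A = 1.
Unit clause (E) forces E = 1.
Unit clause (D) forces D = 1.
Unit clause (~F) forces F = 0.
No clause remains; C is free.
A satisfying assignment: A: 1; B: 1; C: 1; D: 1; E: 1; F: 0; G: 0.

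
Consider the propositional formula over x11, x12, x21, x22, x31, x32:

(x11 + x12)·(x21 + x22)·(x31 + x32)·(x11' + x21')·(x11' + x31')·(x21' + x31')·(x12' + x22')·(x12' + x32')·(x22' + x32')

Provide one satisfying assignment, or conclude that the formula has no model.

UNSATISFIABLE

Try x11 = 1.
(x21') alone gives x21 = 0.
(x22) alone gives x22 = 1.
(x31') alone gives x31 = 0.
(x32) alone gives x32 = 1.
Now (x32') is unsatisfied and unit — conflict.
Undo x11 and try x11 = 0.
(x12) alone gives x12 = 1.
(x22') alone gives x22 = 0.
(x21) alone gives x21 = 1.
(x31') alone gives x31 = 0.
(x32) alone gives x32 = 1.
Now (x32') is unsatisfied and unit — conflict.
Either choice for x11 ends in contradiction.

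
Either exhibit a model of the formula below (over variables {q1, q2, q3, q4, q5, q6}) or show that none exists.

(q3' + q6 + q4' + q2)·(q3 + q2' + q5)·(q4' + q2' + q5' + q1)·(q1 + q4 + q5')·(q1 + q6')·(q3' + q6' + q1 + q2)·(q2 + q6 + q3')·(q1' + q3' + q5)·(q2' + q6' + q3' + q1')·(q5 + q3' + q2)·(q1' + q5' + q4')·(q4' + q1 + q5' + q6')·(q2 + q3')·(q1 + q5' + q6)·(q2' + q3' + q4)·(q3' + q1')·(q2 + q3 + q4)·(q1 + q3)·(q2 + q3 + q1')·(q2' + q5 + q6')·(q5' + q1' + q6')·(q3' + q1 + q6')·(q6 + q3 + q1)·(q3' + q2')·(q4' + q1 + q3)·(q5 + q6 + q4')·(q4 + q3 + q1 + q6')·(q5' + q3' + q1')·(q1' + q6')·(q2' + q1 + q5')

q1: 1; q2: 1; q3: 0; q4: 0; q5: 1; q6: 0

Branch on q1: set q1 = 1.
From the singleton clause (q3'), q3 = 0.
From the singleton clause (q2), q2 = 1.
From the singleton clause (q5), q5 = 1.
From the singleton clause (q4'), q4 = 0.
From the singleton clause (q6'), q6 = 0.
This assignment satisfies each clause.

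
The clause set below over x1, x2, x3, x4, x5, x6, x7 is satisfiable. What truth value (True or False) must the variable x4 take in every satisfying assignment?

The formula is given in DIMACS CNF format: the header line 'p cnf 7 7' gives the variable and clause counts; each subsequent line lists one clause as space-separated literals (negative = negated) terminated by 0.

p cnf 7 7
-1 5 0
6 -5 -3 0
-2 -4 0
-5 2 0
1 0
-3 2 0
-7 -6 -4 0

False

Suppose x4 = True.
The clause (¬x2) is unit, so x2 = False.
The clause (¬x5) is unit, so x5 = False.
The clause (¬x1) is unit, so x1 = False.
That conflicts with the unit clause (x1).
So every satisfying assignment has x4 = False.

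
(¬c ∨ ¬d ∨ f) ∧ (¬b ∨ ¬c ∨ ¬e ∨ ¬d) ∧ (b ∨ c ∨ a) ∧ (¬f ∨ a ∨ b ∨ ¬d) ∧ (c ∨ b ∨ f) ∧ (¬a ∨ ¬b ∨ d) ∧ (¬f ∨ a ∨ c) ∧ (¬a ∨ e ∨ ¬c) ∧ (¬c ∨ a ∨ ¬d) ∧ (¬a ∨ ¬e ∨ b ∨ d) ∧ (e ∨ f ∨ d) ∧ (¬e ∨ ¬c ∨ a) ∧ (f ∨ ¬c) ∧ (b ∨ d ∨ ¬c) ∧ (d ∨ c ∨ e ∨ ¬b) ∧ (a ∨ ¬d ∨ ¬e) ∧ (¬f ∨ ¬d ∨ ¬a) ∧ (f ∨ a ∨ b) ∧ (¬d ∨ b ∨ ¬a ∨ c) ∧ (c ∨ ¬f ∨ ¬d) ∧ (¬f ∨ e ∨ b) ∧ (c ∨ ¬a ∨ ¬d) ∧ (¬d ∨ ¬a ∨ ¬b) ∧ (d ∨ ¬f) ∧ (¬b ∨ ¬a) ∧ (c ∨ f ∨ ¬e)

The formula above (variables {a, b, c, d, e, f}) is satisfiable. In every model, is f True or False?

Suppose f = True.
(d) alone gives d = True.
(¬a) alone gives a = False.
(b) alone gives b = True.
(c) alone gives c = True.
But (¬c) is also a unit clause — contradiction.
So every satisfying assignment has f = False.

False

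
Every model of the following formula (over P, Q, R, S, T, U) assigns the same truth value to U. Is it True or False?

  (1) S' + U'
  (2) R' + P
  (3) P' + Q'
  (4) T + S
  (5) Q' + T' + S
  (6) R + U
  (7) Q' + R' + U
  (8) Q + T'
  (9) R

False

Suppose U = 1.
The clause (S') is unit, so S = 0.
The clause (T) is unit, so T = 1.
The clause (Q') is unit, so Q = 0.
But (Q) is also a unit clause — contradiction.
So every satisfying assignment has U = False.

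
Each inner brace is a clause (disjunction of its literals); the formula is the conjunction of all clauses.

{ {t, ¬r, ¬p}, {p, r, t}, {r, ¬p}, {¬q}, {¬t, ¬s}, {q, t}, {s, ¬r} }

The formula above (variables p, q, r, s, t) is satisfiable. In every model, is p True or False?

Suppose p = True.
Unit clause (r) forces r = True.
Unit clause (t) forces t = True.
Unit clause (¬q) forces q = False.
Unit clause (¬s) forces s = False.
But (s) is also a unit clause — contradiction.
So every satisfying assignment has p = False.

False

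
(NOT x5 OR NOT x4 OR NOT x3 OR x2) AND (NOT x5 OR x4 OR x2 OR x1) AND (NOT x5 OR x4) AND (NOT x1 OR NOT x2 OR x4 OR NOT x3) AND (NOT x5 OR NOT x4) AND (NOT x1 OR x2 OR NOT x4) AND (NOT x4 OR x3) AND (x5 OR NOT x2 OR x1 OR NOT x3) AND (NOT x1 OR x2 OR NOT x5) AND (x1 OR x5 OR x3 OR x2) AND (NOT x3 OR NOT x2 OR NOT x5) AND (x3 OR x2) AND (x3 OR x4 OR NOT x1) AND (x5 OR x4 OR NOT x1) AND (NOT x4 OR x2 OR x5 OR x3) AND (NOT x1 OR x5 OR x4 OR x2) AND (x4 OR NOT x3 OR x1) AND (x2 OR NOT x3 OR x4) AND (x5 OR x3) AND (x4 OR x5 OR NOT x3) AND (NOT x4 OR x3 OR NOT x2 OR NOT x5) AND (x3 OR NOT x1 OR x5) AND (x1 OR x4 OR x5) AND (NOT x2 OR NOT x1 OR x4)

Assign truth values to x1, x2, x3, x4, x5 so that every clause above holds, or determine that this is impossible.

x1 ↦ true,  x2 ↦ true,  x3 ↦ true,  x4 ↦ true,  x5 ↦ false

Suppose x5 = false.
(x3) alone gives x3 = true.
(x4) alone gives x4 = true.
Suppose x1 = true.
(x2) alone gives x2 = true.
This assignment satisfies each clause.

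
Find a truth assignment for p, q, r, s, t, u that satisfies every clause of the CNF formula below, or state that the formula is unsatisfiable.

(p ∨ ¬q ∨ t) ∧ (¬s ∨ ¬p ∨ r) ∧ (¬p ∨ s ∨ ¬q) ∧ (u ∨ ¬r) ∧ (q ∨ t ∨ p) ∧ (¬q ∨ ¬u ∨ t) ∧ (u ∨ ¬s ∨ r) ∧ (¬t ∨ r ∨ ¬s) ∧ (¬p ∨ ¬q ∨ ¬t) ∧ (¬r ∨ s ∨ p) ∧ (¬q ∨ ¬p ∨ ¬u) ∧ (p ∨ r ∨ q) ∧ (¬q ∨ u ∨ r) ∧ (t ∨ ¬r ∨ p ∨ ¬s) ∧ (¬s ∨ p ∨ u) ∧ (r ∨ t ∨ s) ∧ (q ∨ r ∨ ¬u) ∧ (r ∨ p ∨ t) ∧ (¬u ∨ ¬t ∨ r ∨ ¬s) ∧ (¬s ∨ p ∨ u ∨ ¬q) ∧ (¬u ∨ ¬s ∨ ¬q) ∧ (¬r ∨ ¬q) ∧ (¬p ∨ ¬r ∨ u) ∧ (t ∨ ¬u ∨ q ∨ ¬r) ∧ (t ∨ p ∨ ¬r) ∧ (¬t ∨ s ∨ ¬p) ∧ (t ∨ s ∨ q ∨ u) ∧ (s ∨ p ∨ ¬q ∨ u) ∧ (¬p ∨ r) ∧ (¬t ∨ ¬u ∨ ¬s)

p: False,  q: True,  r: False,  s: False,  t: True,  u: True

Suppose u = True.
Suppose q = True.
Unit clause (t) forces t = True.
Unit clause (¬p) forces p = False.
Unit clause (¬s) forces s = False.
Unit clause (¬r) forces r = False.
This assignment satisfies each clause.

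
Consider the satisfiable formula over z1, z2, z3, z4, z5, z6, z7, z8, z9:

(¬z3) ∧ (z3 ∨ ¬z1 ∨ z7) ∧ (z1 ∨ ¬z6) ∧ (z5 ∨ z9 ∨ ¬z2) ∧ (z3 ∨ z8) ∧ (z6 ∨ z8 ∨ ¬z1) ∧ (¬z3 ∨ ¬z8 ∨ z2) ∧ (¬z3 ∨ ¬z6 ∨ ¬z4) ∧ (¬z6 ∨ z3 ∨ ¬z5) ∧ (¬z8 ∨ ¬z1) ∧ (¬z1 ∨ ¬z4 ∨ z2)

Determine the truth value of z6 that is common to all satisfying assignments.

False

Suppose z6 = True.
(¬z3) alone gives z3 = False.
(z1) alone gives z1 = True.
(z7) alone gives z7 = True.
(z8) alone gives z8 = True.
That conflicts with the unit clause (¬z8).
So every satisfying assignment has z6 = False.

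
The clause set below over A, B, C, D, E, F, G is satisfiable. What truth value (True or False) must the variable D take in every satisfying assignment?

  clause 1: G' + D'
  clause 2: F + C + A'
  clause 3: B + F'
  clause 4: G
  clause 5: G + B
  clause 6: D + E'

False

Suppose D = 1.
The clause (G') is unit, so G = 0.
That conflicts with the unit clause (G).
So every satisfying assignment has D = False.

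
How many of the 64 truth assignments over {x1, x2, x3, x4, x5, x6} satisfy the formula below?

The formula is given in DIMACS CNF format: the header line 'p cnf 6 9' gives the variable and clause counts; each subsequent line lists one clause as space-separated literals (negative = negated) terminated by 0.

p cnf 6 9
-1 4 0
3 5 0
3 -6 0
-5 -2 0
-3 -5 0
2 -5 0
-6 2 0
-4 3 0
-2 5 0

3

There are 2^6 = 64 truth assignments over (x1, x2, x3, x4, x5, x6).
Split on x3. With x3 = True, the clauses containing x3 are satisfied and ¬x3 drops from the rest; 3 of the 2^5 = 32 assignments to the other variables satisfy what remains.
With x3 = False, by the same count on the reduced clause set, 0 assignments work.
(One model: x1=F, x2=F, x3=T, x4=F, x5=F, x6=F.)
Total: 3 + 0 = 3.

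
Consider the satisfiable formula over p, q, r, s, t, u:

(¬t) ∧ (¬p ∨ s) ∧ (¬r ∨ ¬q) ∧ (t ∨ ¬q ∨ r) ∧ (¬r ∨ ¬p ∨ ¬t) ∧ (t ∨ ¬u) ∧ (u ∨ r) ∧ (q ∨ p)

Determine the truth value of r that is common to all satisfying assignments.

Suppose r = False.
From the singleton clause (¬t), t = False.
From the singleton clause (¬q), q = False.
From the singleton clause (¬u), u = False.
That conflicts with the unit clause (u).
So every satisfying assignment has r = True.

True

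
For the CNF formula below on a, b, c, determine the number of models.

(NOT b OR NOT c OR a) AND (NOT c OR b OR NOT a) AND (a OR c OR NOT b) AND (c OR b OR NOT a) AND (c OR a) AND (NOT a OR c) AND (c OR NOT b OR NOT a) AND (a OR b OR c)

There are 2^3 = 8 truth assignments over (a, b, c).
Check each against the 8 clauses (columns in the order a, b, c):
  F F F  ✗ fails (c OR a)
  F F T  ✓ satisfies all
  F T F  ✗ fails (a OR c OR NOT b)
  F T T  ✗ fails (NOT b OR NOT c OR a)
  T F F  ✗ fails (c OR b OR NOT a)
  T F T  ✗ fails (NOT c OR b OR NOT a)
  T T F  ✗ fails (NOT a OR c)
  T T T  ✓ satisfies all
2 of the 8 rows are models.

2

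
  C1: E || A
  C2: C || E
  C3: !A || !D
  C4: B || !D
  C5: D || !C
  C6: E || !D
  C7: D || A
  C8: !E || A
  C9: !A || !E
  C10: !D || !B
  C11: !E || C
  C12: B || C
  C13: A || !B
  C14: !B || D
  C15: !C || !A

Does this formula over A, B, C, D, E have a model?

Try E = true.
From the singleton clause (A), A = true.
But (!A) is also a unit clause — contradiction.
So E must be the other value — set E = false.
From the singleton clause (A), A = true.
From the singleton clause (C), C = true.
But (!C) is also a unit clause — contradiction.
Neither E = true nor E = false works.
No assignment satisfies every clause.

Unsatisfiable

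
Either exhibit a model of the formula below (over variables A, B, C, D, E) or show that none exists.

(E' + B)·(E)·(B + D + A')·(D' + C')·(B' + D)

From the singleton clause (E), E = 1.
From the singleton clause (B), B = 1.
From the singleton clause (D), D = 1.
From the singleton clause (C'), C = 0.
No clause remains; A is free.

A: 0; B: 1; C: 0; D: 1; E: 1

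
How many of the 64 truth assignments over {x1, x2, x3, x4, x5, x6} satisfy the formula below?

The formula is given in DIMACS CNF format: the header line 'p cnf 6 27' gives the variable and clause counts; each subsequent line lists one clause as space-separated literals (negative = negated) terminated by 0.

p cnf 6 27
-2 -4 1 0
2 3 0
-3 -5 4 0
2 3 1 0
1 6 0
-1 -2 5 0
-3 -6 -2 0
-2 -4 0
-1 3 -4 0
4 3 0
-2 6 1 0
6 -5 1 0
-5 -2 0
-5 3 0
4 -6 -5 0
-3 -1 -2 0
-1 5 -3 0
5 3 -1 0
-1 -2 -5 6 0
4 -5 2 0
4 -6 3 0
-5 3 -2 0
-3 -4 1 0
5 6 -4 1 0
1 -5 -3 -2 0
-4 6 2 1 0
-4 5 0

There are 2^6 = 64 truth assignments over (x1, x2, x3, x4, x5, x6).
Split on x1. With x1 = True, the clauses containing x1 are satisfied and ¬x1 drops from the rest; 2 of the 2^5 = 32 assignments to the other variables satisfy what remains.
With x1 = False, by the same count on the reduced clause set, 1 assignment works.
Total: 2 + 1 = 3.

3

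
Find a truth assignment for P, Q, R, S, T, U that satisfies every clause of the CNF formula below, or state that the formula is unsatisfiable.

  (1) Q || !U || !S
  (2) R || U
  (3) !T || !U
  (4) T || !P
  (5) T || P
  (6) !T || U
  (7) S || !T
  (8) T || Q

UNSATISFIABLE

Suppose R = true.
Suppose T = false.
From the singleton clause (!P), P = false.
That conflicts with the unit clause (P).
So T must be the other value — set T = true.
From the singleton clause (!U), U = false.
That conflicts with the unit clause (U).
Either choice for T ends in contradiction.
So R must be the other value — set R = false.
From the singleton clause (U), U = true.
From the singleton clause (!T), T = false.
From the singleton clause (!P), P = false.
That conflicts with the unit clause (P).
Either choice for R ends in contradiction.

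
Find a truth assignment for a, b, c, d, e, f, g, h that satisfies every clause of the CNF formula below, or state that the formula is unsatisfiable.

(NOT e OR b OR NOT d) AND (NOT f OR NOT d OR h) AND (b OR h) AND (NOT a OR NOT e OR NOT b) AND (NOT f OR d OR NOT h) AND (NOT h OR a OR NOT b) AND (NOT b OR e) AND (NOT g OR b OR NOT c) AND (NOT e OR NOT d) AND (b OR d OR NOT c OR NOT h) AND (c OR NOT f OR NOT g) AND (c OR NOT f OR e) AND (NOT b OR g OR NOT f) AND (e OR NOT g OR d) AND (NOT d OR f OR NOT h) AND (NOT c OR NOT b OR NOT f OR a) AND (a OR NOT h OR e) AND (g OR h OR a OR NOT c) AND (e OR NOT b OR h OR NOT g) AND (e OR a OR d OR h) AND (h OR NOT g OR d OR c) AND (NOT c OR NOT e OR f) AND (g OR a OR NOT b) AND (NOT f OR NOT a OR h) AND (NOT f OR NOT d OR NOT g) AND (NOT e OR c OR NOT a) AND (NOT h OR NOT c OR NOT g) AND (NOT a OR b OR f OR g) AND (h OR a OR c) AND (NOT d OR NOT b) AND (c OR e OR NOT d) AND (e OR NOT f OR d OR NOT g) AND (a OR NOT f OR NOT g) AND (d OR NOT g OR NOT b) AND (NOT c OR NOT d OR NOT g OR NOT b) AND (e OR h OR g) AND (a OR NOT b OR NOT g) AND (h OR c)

a=false, b=false, c=false, d=false, e=true, f=false, g=false, h=true

Branch on b: set b = false.
Unit clause (h) forces h = true.
Branch on e: set e = true.
Unit clause (NOT d) forces d = false.
Unit clause (NOT f) forces f = false.
Unit clause (NOT c) forces c = false.
Unit clause (NOT a) forces a = false.
Every clause is now satisfied; g is unconstrained.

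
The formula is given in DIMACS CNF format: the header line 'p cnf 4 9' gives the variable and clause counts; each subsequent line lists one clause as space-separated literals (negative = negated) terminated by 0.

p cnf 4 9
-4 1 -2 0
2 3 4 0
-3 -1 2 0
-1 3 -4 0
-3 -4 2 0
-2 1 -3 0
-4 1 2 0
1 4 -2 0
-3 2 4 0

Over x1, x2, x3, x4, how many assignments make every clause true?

3

There are 2^4 = 16 truth assignments over (x1, x2, x3, x4).
Check each against the 9 clauses (columns in the order x1, x2, x3, x4):
  F F F F  ✗ fails (x2 ∨ x3 ∨ x4)
  F F F T  ✗ fails (¬x4 ∨ x1 ∨ x2)
  F F T F  ✗ fails (¬x3 ∨ x2 ∨ x4)
  F F T T  ✗ fails (¬x3 ∨ ¬x4 ∨ x2)
  F T F F  ✗ fails (x1 ∨ x4 ∨ ¬x2)
  F T F T  ✗ fails (¬x4 ∨ x1 ∨ ¬x2)
  F T T F  ✗ fails (¬x2 ∨ x1 ∨ ¬x3)
  F T T T  ✗ fails (¬x4 ∨ x1 ∨ ¬x2)
  T F F F  ✗ fails (x2 ∨ x3 ∨ x4)
  T F F T  ✗ fails (¬x1 ∨ x3 ∨ ¬x4)
  T F T F  ✗ fails (¬x3 ∨ ¬x1 ∨ x2)
  T F T T  ✗ fails (¬x3 ∨ ¬x1 ∨ x2)
  T T F F  ✓ satisfies all
  T T F T  ✗ fails (¬x1 ∨ x3 ∨ ¬x4)
  T T T F  ✓ satisfies all
  T T T T  ✓ satisfies all
3 of the 16 rows are models.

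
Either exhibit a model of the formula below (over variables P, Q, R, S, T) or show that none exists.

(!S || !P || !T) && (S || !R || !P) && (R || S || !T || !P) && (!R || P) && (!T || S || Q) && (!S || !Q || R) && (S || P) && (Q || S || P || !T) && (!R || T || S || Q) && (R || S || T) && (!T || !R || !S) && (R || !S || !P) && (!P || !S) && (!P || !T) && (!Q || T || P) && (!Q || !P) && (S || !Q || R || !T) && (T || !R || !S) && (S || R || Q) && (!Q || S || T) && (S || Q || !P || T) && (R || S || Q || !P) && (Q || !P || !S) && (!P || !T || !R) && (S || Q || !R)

P=false; Q=false; R=false; S=true; T=true

Try R = false.
Try S = true.
From the singleton clause (!Q), Q = false.
From the singleton clause (!P), P = false.
Every clause is now satisfied; T is unconstrained.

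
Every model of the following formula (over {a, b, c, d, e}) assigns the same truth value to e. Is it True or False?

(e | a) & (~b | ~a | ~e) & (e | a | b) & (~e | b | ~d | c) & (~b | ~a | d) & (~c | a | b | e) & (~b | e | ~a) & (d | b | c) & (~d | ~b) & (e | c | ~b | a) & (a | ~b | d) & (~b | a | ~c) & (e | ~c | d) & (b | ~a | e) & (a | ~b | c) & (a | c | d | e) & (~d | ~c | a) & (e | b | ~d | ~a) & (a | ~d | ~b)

Suppose e = 0.
From the singleton clause (a), a = 1.
From the singleton clause (~b), b = 0.
But (b) is also a unit clause — contradiction.
So every satisfying assignment has e = True.

True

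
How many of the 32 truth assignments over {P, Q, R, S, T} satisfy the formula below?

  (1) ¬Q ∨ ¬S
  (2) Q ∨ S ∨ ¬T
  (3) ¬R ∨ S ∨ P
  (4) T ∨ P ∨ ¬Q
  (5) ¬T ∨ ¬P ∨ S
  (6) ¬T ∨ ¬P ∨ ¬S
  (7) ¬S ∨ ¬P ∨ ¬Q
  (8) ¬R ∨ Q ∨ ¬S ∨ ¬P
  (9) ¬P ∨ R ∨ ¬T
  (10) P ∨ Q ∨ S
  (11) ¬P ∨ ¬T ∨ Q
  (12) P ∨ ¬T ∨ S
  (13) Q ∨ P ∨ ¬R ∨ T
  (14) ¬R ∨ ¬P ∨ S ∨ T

There are 2^5 = 32 truth assignments over (P, Q, R, S, T).
Split on R. With R = True, the clauses containing R are satisfied and ¬R drops from the rest; 1 of the 2^4 = 16 assignments to the other variables satisfy what remains.
With R = False, by the same count on the reduced clause set, 5 assignments work.
(One model: P=F, Q=F, R=F, S=T, T=F.)
Total: 1 + 5 = 6.

6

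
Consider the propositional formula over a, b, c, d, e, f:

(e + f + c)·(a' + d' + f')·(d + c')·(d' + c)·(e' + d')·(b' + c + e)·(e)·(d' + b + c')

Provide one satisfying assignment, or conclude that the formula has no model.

The clause (e) is unit, so e = 1.
The clause (d') is unit, so d = 0.
The clause (c') is unit, so c = 0.
All clauses hold; a, b, f can take either value.

a: 1,  b: 1,  c: 0,  d: 0,  e: 1,  f: 1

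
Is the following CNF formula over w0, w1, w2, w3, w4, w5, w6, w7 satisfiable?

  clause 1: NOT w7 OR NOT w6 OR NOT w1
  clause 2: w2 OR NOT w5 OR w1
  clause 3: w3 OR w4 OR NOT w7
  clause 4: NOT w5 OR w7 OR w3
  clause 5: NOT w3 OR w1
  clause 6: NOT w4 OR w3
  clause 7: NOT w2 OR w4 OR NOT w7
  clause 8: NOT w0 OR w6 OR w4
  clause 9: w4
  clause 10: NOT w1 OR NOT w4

(w4) alone gives w4 = true.
(w3) alone gives w3 = true.
(w1) alone gives w1 = true.
But (NOT w1) is also a unit clause — contradiction.
No assignment satisfies every clause.

No, unsatisfiable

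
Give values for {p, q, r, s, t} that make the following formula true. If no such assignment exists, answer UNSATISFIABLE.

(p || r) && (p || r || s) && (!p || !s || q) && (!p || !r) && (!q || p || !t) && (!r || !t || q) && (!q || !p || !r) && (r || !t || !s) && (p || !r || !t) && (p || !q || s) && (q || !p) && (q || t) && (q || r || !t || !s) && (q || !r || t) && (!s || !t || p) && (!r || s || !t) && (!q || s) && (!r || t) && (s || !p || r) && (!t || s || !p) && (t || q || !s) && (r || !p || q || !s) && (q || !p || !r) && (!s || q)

p ↦ true,  q ↦ true,  r ↦ false,  s ↦ true,  t ↦ false

Suppose p = true.
From the singleton clause (!r), r = false.
From the singleton clause (q), q = true.
From the singleton clause (s), s = true.
From the singleton clause (!t), t = false.
All clauses are satisfied.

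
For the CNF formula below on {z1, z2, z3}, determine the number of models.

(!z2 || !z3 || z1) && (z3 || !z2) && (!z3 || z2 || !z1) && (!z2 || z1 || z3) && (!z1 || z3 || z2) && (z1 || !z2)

3

There are 2^3 = 8 truth assignments over (z1, z2, z3).
Check each against the 6 clauses (columns in the order z1, z2, z3):
  F F F  ✓ satisfies all
  F F T  ✓ satisfies all
  F T F  ✗ fails (z3 || !z2)
  F T T  ✗ fails (!z2 || !z3 || z1)
  T F F  ✗ fails (!z1 || z3 || z2)
  T F T  ✗ fails (!z3 || z2 || !z1)
  T T F  ✗ fails (z3 || !z2)
  T T T  ✓ satisfies all
3 of the 8 rows are models.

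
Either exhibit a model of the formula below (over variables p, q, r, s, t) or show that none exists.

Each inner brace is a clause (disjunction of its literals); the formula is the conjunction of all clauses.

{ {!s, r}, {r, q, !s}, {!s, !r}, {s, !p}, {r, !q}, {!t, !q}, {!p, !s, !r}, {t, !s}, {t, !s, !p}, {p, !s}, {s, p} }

Case s = false:
Unit clause (!p) forces p = false.
But (p) is also a unit clause — contradiction.
That branch fails; take s = true instead.
Unit clause (r) forces r = true.
But (!r) is also a unit clause — contradiction.
Both values of s lead to a conflict.

UNSATISFIABLE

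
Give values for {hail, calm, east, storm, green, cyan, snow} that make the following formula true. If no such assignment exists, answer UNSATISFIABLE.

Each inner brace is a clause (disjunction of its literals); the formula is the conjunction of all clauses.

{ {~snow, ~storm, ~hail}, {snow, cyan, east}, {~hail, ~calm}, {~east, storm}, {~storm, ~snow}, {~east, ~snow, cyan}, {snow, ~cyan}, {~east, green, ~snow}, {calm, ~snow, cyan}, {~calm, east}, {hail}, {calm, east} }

From the singleton clause (hail), hail = 1.
From the singleton clause (~calm), calm = 0.
From the singleton clause (east), east = 1.
From the singleton clause (storm), storm = 1.
From the singleton clause (~snow), snow = 0.
From the singleton clause (~cyan), cyan = 0.
Every clause is now satisfied; green is unconstrained.

hail ↦ 1,  calm ↦ 0,  east ↦ 1,  storm ↦ 1,  green ↦ 0,  cyan ↦ 0,  snow ↦ 0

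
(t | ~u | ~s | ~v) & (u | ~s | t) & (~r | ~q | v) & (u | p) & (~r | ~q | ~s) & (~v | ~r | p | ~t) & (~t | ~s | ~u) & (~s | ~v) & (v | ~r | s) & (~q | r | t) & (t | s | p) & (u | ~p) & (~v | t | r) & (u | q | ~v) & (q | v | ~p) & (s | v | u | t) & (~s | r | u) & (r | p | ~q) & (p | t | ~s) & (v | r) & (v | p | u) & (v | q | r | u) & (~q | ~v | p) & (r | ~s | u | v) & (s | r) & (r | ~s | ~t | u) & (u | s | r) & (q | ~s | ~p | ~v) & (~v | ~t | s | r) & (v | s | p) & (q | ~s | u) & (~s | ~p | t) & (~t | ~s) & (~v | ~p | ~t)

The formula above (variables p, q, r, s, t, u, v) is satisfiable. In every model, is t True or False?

False

Suppose t = 1.
The clause (~s) is unit, so s = 0.
The clause (r) is unit, so r = 1.
The clause (v) is unit, so v = 1.
The clause (p) is unit, so p = 1.
That conflicts with the unit clause (~p).
So every satisfying assignment has t = False.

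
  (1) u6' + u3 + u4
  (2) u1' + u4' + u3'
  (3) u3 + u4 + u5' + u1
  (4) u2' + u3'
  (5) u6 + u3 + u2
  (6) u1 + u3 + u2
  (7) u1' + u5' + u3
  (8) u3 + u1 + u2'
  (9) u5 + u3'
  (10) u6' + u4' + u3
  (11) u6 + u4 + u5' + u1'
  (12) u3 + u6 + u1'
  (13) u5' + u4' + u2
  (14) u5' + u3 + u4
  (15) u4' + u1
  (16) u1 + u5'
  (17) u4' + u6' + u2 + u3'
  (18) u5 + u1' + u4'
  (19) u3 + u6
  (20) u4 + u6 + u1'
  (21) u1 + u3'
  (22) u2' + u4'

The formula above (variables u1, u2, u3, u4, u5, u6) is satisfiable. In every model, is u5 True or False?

Suppose u5 = 0.
The clause (u3') is unit, so u3 = 0.
The clause (u6) is unit, so u6 = 1.
The clause (u4) is unit, so u4 = 1.
Now (u4') is unsatisfied and unit — conflict.
So every satisfying assignment has u5 = True.

True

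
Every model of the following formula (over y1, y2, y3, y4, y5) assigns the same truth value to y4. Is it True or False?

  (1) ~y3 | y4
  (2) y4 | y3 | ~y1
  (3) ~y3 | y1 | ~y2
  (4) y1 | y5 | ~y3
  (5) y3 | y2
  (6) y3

True

Suppose y4 = 0.
Unit clause (~y3) forces y3 = 0.
That conflicts with the unit clause (y3).
So every satisfying assignment has y4 = True.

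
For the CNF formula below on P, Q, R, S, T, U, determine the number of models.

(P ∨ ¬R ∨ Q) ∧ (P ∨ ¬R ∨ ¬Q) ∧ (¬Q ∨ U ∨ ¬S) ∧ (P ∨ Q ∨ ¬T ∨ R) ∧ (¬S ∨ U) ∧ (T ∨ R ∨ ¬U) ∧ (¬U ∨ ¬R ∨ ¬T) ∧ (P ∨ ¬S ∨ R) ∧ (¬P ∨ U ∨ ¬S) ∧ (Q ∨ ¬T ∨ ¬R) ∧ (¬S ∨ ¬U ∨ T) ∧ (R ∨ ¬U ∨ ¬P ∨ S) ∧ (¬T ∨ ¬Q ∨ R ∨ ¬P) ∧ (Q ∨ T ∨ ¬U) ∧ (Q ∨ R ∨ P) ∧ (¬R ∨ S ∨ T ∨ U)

9

There are 2^6 = 64 truth assignments over (P, Q, R, S, T, U).
Split on U. With U = True, the clauses containing U are satisfied and ¬U drops from the rest; 3 of the 2^5 = 32 assignments to the other variables satisfy what remains.
With U = False, by the same count on the reduced clause set, 6 assignments work.
(One model: P=F, Q=T, R=F, S=F, T=F, U=F.)
Total: 3 + 6 = 9.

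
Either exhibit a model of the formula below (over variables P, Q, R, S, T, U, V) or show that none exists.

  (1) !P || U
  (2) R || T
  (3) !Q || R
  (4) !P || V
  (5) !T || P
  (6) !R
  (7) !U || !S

P=true; Q=false; R=false; S=false; T=true; U=true; V=true

The clause (!R) is unit, so R = false.
The clause (T) is unit, so T = true.
The clause (!Q) is unit, so Q = false.
The clause (P) is unit, so P = true.
The clause (U) is unit, so U = true.
The clause (V) is unit, so V = true.
The clause (!S) is unit, so S = false.
Every clause now holds.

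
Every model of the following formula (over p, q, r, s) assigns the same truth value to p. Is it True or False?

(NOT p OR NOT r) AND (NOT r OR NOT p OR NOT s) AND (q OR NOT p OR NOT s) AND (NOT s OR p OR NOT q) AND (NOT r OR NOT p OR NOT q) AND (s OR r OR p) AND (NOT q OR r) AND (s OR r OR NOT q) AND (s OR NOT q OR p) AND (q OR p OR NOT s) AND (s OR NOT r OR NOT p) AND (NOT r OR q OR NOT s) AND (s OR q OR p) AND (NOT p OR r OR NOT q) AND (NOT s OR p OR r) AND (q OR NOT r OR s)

True

Suppose p = false.
Case s = false:
From the singleton clause (r), r = true.
From the singleton clause (NOT q), q = false.
Now (q) is unsatisfied and unit — conflict.
Undo s and try s = true.
From the singleton clause (NOT q), q = false.
Now (q) is unsatisfied and unit — conflict.
Either choice for s ends in contradiction.
So every satisfying assignment has p = True.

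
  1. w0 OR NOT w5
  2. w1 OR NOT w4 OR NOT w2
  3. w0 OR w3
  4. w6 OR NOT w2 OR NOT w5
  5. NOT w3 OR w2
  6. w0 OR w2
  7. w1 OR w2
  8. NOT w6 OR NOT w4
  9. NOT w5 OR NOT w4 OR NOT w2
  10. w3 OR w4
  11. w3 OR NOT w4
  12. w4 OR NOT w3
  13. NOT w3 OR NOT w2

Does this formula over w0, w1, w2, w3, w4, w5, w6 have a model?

Case w0 = true:
Case w3 = false:
(w4) alone gives w4 = true.
Now (NOT w4) is unsatisfied and unit — conflict.
Backtrack on w3: now try w3 = true.
(w2) alone gives w2 = true.
Now (NOT w2) is unsatisfied and unit — conflict.
Either choice for w3 ends in contradiction.
Backtrack on w0: now try w0 = false.
(NOT w5) alone gives w5 = false.
(w3) alone gives w3 = true.
(w2) alone gives w2 = true.
Now (NOT w2) is unsatisfied and unit — conflict.
Either choice for w0 ends in contradiction.
No assignment satisfies every clause.

Unsatisfiable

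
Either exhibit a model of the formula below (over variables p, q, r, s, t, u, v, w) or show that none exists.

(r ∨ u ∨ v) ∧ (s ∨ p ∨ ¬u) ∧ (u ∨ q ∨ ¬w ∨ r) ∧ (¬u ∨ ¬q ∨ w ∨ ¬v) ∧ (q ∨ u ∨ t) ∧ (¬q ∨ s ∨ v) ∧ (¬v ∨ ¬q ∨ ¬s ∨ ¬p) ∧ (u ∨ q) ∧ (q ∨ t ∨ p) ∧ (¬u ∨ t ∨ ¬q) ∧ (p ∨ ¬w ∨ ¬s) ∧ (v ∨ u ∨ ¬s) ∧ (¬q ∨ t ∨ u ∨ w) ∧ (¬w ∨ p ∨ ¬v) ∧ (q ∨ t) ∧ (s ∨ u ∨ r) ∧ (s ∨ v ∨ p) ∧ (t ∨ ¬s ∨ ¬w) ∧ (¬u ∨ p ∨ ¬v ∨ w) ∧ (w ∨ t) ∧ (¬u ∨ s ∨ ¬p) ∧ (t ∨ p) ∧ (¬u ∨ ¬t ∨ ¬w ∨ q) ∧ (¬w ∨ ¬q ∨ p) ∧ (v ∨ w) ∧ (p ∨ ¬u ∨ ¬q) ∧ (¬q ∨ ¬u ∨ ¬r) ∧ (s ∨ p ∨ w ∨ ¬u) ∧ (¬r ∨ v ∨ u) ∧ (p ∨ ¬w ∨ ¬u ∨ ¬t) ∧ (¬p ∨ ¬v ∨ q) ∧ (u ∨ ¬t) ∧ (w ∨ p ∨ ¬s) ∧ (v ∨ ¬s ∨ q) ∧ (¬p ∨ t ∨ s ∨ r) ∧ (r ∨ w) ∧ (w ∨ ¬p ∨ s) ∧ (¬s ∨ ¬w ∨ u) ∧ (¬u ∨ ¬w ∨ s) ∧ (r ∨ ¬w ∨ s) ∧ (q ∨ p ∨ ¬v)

Branch on u: set u = False.
Unit clause (q) forces q = True.
Unit clause (¬t) forces t = False.
Unit clause (w) forces w = True.
Unit clause (¬s) forces s = False.
Unit clause (v) forces v = True.
Unit clause (p) forces p = True.
Unit clause (r) forces r = True.
This assignment satisfies each clause.

p=True, q=True, r=True, s=False, t=False, u=False, v=True, w=True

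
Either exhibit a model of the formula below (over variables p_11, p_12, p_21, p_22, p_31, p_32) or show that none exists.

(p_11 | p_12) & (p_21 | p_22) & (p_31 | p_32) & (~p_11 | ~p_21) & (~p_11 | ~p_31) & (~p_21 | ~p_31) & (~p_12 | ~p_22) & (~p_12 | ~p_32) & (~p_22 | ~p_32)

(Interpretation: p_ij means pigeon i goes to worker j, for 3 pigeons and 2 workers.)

Suppose p_11 = 1.
Unit clause (~p_21) forces p_21 = 0.
Unit clause (p_22) forces p_22 = 1.
Unit clause (~p_31) forces p_31 = 0.
Unit clause (p_32) forces p_32 = 1.
That conflicts with the unit clause (~p_32).
Backtrack on p_11: now try p_11 = 0.
Unit clause (p_12) forces p_12 = 1.
Unit clause (~p_22) forces p_22 = 0.
Unit clause (p_21) forces p_21 = 1.
Unit clause (~p_31) forces p_31 = 0.
Unit clause (p_32) forces p_32 = 1.
That conflicts with the unit clause (~p_32).
Both values of p_11 lead to a conflict.

UNSATISFIABLE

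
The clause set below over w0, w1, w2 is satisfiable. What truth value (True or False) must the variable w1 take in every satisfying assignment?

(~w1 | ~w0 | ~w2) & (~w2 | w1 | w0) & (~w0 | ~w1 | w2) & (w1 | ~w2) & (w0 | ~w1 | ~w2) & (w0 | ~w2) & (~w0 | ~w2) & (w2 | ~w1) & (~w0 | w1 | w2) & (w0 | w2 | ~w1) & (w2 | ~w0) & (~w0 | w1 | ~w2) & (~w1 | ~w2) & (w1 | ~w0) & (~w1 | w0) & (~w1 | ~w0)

Suppose w1 = 1.
From the singleton clause (w2), w2 = 1.
That conflicts with the unit clause (~w2).
So every satisfying assignment has w1 = False.

False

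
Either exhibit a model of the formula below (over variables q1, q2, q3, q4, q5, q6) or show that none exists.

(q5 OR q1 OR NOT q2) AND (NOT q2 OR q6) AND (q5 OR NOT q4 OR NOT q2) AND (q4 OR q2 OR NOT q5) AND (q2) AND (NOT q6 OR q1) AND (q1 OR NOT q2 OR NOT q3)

q1=true, q2=true, q3=true, q4=false, q5=false, q6=true

Unit clause (q2) forces q2 = true.
Unit clause (q6) forces q6 = true.
Unit clause (q1) forces q1 = true.
Branch on q5: set q5 = false.
Unit clause (NOT q4) forces q4 = false.
All clauses hold; q3 can take either value.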